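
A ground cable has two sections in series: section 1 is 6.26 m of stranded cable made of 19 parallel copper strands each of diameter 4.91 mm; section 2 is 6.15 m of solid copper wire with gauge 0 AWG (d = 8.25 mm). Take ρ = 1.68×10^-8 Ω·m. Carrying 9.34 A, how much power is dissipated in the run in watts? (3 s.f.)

0.194 W

Section 1: A_strand = π(2.4550e-03)² = 1.893e-05 m²; R₁ = ρL/(N·A_s) = (1.68×10^-8)(6.26)/(19×1.893e-05) = 2.923×10^-4 Ω
Section 2: A = π(8.25/2 mm)² = π(4.1250e-03 m)² = 5.346e-05 m²
R₂ = (1.68×10^-8)(6.15)/(5.346e-05) = 0.001933 Ω
R = R₁ + R₂ = 0.002225 Ω
P = I²R = (9.34)² × 0.002225 = 0.194 W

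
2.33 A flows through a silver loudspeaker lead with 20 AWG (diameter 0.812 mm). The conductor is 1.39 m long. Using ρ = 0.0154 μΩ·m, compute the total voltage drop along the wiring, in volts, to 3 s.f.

ρ = 0.0154 μΩ·m = 1.54×10^-8 Ω·m
A = π(0.812/2 mm)² = π(4.0600e-04 m)² = 5.178e-07 m²
R = ρL/A = (1.54×10^-8)(1.39)/(5.178e-07) = 0.04134 Ω
V = IR = 2.33 × 0.04134 = 0.0963 V

0.0963 V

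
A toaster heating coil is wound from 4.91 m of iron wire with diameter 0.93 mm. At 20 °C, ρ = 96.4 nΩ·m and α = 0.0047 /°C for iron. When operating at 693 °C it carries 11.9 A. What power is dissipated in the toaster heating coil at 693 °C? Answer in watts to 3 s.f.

411 W

ρ = 96.4 nΩ·m = 9.64×10^-8 Ω·m
A = π(d/2)² = π(4.6500e-04 m)² = 6.793e-07 m²
R₍20₎ = ρL/A = (9.64×10^-8)(4.91)/(6.793e-07) = 0.6968 Ω
R₍693₎ = R₍20₎(1 + αΔT) = 0.6968 × (1 + 0.0047×673) = 2.901 Ω
P = I²R = (11.9)² × 2.901 = 411 W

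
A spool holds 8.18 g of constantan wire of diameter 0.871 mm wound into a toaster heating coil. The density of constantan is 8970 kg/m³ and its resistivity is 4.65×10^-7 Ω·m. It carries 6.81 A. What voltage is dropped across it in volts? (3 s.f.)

A = π(d/2)² = π(4.3550e-04 m)² = 5.9584e-07 m²
L = m/(density·A) = 0.00818/(8970×5.9584e-07) = 1.531 m
R = ρL/A = (4.65×10^-7)(1.531)/(5.9584e-07) = 1.194 Ω
V = IR = 6.81 × 1.194 = 8.13 V

8.13 V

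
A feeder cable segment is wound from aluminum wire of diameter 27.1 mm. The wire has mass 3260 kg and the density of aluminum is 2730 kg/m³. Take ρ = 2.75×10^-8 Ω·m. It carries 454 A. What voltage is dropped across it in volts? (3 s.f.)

A = π(d/2)² = π(1.3550e-02 m)² = 5.7680e-04 m²
L = m/(density·A) = 3260/(2730×5.7680e-04) = 2070 m
R = ρL/A = (2.75×10^-8)(2070)/(5.7680e-04) = 0.0987 Ω
V = IR = 454 × 0.0987 = 44.8 V

44.8 V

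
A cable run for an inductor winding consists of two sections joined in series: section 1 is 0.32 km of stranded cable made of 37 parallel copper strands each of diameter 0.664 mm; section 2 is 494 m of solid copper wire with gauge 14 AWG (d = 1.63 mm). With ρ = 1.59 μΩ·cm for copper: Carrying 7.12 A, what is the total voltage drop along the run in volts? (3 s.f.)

29.6 V

ρ = 1.59 μΩ·cm = 1.59×10^-8 Ω·m
Section 1: A_strand = π(3.3200e-04)² = 3.463e-07 m²; R₁ = ρL/(N·A_s) = (1.59×10^-8)(320)/(37×3.463e-07) = 0.3971 Ω
Section 2: A = π(1.63/2 mm)² = π(8.1500e-04 m)² = 2.087e-06 m²
R₂ = (1.59×10^-8)(494)/(2.087e-06) = 3.764 Ω
R = R₁ + R₂ = 4.161 Ω
V = IR = 7.12 × 4.161 = 29.6 V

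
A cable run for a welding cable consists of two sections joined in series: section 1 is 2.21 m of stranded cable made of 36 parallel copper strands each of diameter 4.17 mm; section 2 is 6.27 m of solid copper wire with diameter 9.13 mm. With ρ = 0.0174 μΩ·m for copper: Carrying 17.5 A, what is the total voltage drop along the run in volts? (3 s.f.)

0.0305 V

ρ = 0.0174 μΩ·m = 1.74×10^-8 Ω·m
Section 1: A_strand = π(2.0850e-03)² = 1.366e-05 m²; R₁ = ρL/(N·A_s) = (1.74×10^-8)(2.21)/(36×1.366e-05) = 7.821×10^-5 Ω
Section 2: A = π(d/2)² = π(4.5650e-03 m)² = 6.547e-05 m²
R₂ = (1.74×10^-8)(6.27)/(6.547e-05) = 0.001666 Ω
R = R₁ + R₂ = 0.001745 Ω
V = IR = 17.5 × 0.001745 = 0.0305 V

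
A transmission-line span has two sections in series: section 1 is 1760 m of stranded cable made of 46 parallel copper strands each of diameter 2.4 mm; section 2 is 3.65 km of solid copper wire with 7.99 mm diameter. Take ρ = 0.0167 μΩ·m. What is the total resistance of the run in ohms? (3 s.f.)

ρ = 0.0167 μΩ·m = 1.67×10^-8 Ω·m
Section 1: A_strand = π(1.2000e-03)² = 4.524e-06 m²; R₁ = ρL/(N·A_s) = (1.67×10^-8)(1760)/(46×4.524e-06) = 0.1412 Ω
Section 2: A = π(d/2)² = π(3.9950e-03 m)² = 5.014e-05 m²
R₂ = (1.67×10^-8)(3650)/(5.014e-05) = 1.216 Ω
R = R₁ + R₂ = 1.36 Ω

1.36 Ω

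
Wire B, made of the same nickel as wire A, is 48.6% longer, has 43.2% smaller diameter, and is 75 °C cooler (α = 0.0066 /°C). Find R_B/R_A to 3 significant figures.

2.33

R ∝ ρL/d² with ρ ∝ (1+αΔT), so R_B/R_A = (1 + 48.6/100) × (1 − 43.2/100)⁻² × (1 − 0.0066×75)
= 1.486 × 3.1 × 0.505 = 2.33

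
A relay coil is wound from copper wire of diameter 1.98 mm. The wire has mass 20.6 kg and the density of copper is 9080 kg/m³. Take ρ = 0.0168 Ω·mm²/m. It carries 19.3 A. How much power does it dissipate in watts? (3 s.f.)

1500 W

ρ = 0.0168 Ω·mm²/m = 1.68×10^-8 Ω·m
A = π(d/2)² = π(9.9000e-04 m)² = 3.0791e-06 m²
L = m/(density·A) = 20.6/(9080×3.0791e-06) = 736.8 m
R = ρL/A = (1.68×10^-8)(736.8)/(3.0791e-06) = 4.02 Ω
P = I²R = (19.3)² × 4.02 = 1500 W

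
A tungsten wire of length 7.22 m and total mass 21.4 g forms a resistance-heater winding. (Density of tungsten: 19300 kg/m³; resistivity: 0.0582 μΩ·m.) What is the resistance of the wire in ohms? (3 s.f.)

ρ = 0.0582 μΩ·m = 5.82×10^-8 Ω·m
A = m/(density·L) = 0.0214/(19300×7.22) = 1.5357e-07 m²
R = ρL/A = (5.82×10^-8)(7.22)/(1.5357e-07) = 2.74 Ω

2.74 Ω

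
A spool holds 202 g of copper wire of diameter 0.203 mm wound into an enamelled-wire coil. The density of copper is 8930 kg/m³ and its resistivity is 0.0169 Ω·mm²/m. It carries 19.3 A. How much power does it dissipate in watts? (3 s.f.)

1.36×10^5 W

ρ = 0.0169 Ω·mm²/m = 1.69×10^-8 Ω·m
A = π(d/2)² = π(1.0150e-04 m)² = 3.2365e-08 m²
L = m/(density·A) = 0.202/(8930×3.2365e-08) = 698.9 m
R = ρL/A = (1.69×10^-8)(698.9)/(3.2365e-08) = 364.9 Ω
P = I²R = (19.3)² × 364.9 = 1.36×10^5 W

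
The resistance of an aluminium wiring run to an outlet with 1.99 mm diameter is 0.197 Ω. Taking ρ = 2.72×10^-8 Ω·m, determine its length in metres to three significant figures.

22.5 m

A = π(d/2)² = π(9.9500e-04 m)² = 3.110e-06 m²
L = RA/ρ = (0.197)(3.110e-06)/(2.72×10^-8) = 22.5 m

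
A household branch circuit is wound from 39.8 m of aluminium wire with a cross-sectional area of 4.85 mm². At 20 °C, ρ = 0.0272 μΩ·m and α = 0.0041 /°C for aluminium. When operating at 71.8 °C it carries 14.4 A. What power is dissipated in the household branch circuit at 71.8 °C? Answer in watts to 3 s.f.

56.1 W

ρ = 0.0272 μΩ·m = 2.72×10^-8 Ω·m
A = 4.85 mm² = 4.850e-06 m²
R₍20₎ = ρL/A = (2.72×10^-8)(39.8)/(4.850e-06) = 0.2232 Ω
R₍71.8₎ = R₍20₎(1 + αΔT) = 0.2232 × (1 + 0.0041×51.8) = 0.2706 Ω
P = I²R = (14.4)² × 0.2706 = 56.1 W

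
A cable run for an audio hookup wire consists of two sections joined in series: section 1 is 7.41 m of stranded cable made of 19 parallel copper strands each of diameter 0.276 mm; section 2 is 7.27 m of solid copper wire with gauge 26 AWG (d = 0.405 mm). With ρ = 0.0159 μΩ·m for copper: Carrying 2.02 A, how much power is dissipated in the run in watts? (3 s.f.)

ρ = 0.0159 μΩ·m = 1.59×10^-8 Ω·m
Section 1: A_strand = π(1.3800e-04)² = 5.983e-08 m²; R₁ = ρL/(N·A_s) = (1.59×10^-8)(7.41)/(19×5.983e-08) = 0.1036 Ω
Section 2: A = π(0.405/2 mm)² = π(2.0250e-04 m)² = 1.288e-07 m²
R₂ = (1.59×10^-8)(7.27)/(1.288e-07) = 0.8973 Ω
R = R₁ + R₂ = 1.001 Ω
P = I²R = (2.02)² × 1.001 = 4.08 W

4.08 W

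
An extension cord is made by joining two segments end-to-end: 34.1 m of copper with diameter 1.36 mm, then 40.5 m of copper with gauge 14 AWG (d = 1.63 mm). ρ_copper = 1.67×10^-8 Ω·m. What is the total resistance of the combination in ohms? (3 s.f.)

Segment 1: A = π(d/2)² = π(6.8000e-04 m)² = 1.453e-06 m²
R₁ = ρL/A = (1.67×10^-8)(34.1)/(1.453e-06) = 0.392 Ω
Segment 2: A = π(1.63/2 mm)² = π(8.1500e-04 m)² = 2.087e-06 m²
R₂ = (1.67×10^-8)(40.5)/(2.087e-06) = 0.3241 Ω
R = R₁ + R₂ = 0.716 Ω

0.716 Ω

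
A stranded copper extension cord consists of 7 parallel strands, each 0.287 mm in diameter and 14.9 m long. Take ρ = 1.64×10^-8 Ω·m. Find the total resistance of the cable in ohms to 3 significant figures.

0.540 Ω

A_strand = π(1.4350e-04 m)² = 6.469e-08 m²
R_strand = ρL/A = (1.64×10^-8)(14.9)/(6.469e-08) = 3.777 Ω
R_total = R_strand/N = 3.777/7 = 0.540 Ω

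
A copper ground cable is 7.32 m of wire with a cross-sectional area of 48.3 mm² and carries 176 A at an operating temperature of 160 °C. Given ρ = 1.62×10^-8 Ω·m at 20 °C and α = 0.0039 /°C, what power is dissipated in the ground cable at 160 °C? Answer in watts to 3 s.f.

118 W

A = 48.3 mm² = 4.830e-05 m²
R₍20₎ = ρL/A = (1.62×10^-8)(7.32)/(4.830e-05) = 0.002455 Ω
R₍160₎ = R₍20₎(1 + αΔT) = 0.002455 × (1 + 0.0039×140) = 0.003796 Ω
P = I²R = (176)² × 0.003796 = 118 W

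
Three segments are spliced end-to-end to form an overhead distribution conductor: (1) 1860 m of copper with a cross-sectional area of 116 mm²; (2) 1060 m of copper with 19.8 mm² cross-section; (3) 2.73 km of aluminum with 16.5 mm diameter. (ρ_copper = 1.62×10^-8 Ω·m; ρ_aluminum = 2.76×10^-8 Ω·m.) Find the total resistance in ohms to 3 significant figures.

Seg 1: A = 116 mm² = 1.160e-04 m²
R_1 = (1.62×10^-8)(1860)/(1.160e-04) = 0.2598 Ω
Seg 2: A = 19.8 mm² = 1.980e-05 m²
R_2 = (1.62×10^-8)(1060)/(1.980e-05) = 0.8673 Ω
Seg 3: A = π(d/2)² = π(8.2500e-03 m)² = 2.138e-04 m²
R_3 = (2.76×10^-8)(2730)/(2.138e-04) = 0.3524 Ω
R_total = R_1 + R_2 + R_3 = 1.48 Ω

1.48 Ω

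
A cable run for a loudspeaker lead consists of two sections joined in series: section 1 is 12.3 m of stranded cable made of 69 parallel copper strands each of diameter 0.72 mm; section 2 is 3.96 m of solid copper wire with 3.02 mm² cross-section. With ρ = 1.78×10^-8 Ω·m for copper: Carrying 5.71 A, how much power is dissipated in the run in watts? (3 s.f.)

Section 1: A_strand = π(3.6000e-04)² = 4.072e-07 m²; R₁ = ρL/(N·A_s) = (1.78×10^-8)(12.3)/(69×4.072e-07) = 0.007793 Ω
Section 2: A = 3.02 mm² = 3.020e-06 m²
R₂ = (1.78×10^-8)(3.96)/(3.020e-06) = 0.02334 Ω
R = R₁ + R₂ = 0.03113 Ω
P = I²R = (5.71)² × 0.03113 = 1.02 W

1.02 W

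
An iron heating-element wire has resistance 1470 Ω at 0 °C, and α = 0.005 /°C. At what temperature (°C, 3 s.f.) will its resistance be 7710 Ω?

R = R₀(1 + α(T − T₀)) ⇒ T = T₀ + (R/R₀ − 1)/α
T = 0 + (7710/1470 − 1)/0.005 = 0 + (4.245)/0.005 = 849 °C

849 °C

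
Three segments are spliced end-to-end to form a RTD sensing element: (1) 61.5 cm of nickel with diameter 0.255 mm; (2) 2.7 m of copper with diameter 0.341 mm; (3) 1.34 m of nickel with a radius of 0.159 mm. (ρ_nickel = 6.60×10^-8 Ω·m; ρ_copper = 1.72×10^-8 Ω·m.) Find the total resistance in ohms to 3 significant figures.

Seg 1: A = π(d/2)² = π(1.2750e-04 m)² = 5.107e-08 m²
R_1 = (6.60×10^-8)(0.615)/(5.107e-08) = 0.7948 Ω
Seg 2: A = π(d/2)² = π(1.7050e-04 m)² = 9.133e-08 m²
R_2 = (1.72×10^-8)(2.7)/(9.133e-08) = 0.5085 Ω
Seg 3: A = πr² = π(1.5900e-04 m)² = 7.942e-08 m²
R_3 = (6.60×10^-8)(1.34)/(7.942e-08) = 1.114 Ω
R_total = R_1 + R_2 + R_3 = 2.42 Ω

2.42 Ω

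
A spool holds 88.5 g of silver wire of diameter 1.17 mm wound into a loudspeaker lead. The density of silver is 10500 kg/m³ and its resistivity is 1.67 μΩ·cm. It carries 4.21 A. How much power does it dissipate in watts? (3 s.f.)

ρ = 1.67 μΩ·cm = 1.67×10^-8 Ω·m
A = π(d/2)² = π(5.8500e-04 m)² = 1.0751e-06 m²
L = m/(density·A) = 0.0885/(10500×1.0751e-06) = 7.84 m
R = ρL/A = (1.67×10^-8)(7.84)/(1.0751e-06) = 0.1218 Ω
P = I²R = (4.21)² × 0.1218 = 2.16 W

2.16 W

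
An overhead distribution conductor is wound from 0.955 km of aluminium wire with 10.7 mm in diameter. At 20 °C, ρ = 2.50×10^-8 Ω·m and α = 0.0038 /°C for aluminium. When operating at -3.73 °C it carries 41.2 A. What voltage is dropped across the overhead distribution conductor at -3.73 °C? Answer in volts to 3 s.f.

9.95 V

A = π(d/2)² = π(5.3500e-03 m)² = 8.992e-05 m²
R₍20₎ = ρL/A = (2.50×10^-8)(955)/(8.992e-05) = 0.2655 Ω
R₍-3.73₎ = R₍20₎(1 + αΔT) = 0.2655 × (1 + 0.0038×-23.7) = 0.2416 Ω
V = IR = 41.2 × 0.2416 = 9.95 V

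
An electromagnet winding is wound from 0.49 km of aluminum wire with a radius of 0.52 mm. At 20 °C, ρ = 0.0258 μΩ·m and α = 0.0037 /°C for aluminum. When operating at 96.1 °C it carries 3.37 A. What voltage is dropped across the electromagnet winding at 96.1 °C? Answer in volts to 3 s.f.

ρ = 0.0258 μΩ·m = 2.58×10^-8 Ω·m
A = πr² = π(5.2000e-04 m)² = 8.495e-07 m²
R₍20₎ = ρL/A = (2.58×10^-8)(490)/(8.495e-07) = 14.88 Ω
R₍96.1₎ = R₍20₎(1 + αΔT) = 14.88 × (1 + 0.0037×76.1) = 19.07 Ω
V = IR = 3.37 × 19.07 = 64.3 V

64.3 V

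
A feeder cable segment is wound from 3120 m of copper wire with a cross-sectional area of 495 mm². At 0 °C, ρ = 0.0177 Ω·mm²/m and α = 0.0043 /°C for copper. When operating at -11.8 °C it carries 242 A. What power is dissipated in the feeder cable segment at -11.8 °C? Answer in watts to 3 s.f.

ρ = 0.0177 Ω·mm²/m = 1.77×10^-8 Ω·m
A = 495 mm² = 4.950e-04 m²
R₍0₎ = ρL/A = (1.77×10^-8)(3120)/(4.950e-04) = 0.1116 Ω
R₍-11.8₎ = R₍0₎(1 + αΔT) = 0.1116 × (1 + 0.0043×-11.8) = 0.1059 Ω
P = I²R = (242)² × 0.1059 = 6200 W

6200 W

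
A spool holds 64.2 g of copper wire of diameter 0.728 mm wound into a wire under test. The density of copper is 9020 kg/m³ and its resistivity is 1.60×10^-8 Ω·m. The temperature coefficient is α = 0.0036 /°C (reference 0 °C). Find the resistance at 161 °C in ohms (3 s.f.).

1.04 Ω

A = π(d/2)² = π(3.6400e-04 m)² = 4.1625e-07 m²
L = m/(density·A) = 0.0642/(9020×4.1625e-07) = 17.1 m
R = ρL/A = (1.60×10^-8)(17.1)/(4.1625e-07) = 0.6573 Ω
R(161 °C) = 0.6573 × (1 + 0.0036×161) = 1.04 Ω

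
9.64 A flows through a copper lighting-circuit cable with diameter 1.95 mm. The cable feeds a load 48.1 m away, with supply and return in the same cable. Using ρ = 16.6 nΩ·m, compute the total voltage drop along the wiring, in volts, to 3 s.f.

5.15 V

ρ = 16.6 nΩ·m = 1.66×10^-8 Ω·m
A = π(d/2)² = π(9.7500e-04 m)² = 2.986e-06 m²
Total conductor length (both ways) L = 2 × 48.1 = 96.2 m
R = ρL/A = (1.66×10^-8)(96.2)/(2.986e-06) = 0.5347 Ω
V = IR = 9.64 × 0.5347 = 5.15 V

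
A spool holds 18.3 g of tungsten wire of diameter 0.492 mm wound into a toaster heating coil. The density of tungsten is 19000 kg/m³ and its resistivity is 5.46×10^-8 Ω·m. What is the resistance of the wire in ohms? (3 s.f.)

1.45 Ω

A = π(d/2)² = π(2.4600e-04 m)² = 1.9012e-07 m²
L = m/(density·A) = 0.0183/(19000×1.9012e-07) = 5.066 m
R = ρL/A = (5.46×10^-8)(5.066)/(1.9012e-07) = 1.45 Ω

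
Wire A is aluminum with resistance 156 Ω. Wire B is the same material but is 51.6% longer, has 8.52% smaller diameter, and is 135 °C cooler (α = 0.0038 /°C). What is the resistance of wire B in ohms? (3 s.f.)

R ∝ ρL/d² with ρ ∝ (1+αΔT), so R_B/R_A = (1 + 51.6/100) × (1 − 8.52/100)⁻² × (1 − 0.0038×135)
= 1.516 × 1.195 × 0.487 = 0.8822
R_B = 0.8822 × 156 = 138 Ω

138 Ω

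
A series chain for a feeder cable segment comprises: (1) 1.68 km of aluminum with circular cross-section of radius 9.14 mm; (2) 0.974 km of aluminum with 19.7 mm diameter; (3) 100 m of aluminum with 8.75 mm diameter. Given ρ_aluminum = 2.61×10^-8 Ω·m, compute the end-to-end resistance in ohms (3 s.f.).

Seg 1: A = πr² = π(9.1400e-03 m)² = 2.624e-04 m²
R_1 = (2.61×10^-8)(1680)/(2.624e-04) = 0.1671 Ω
Seg 2: A = π(d/2)² = π(9.8500e-03 m)² = 3.048e-04 m²
R_2 = (2.61×10^-8)(974)/(3.048e-04) = 0.0834 Ω
Seg 3: A = π(d/2)² = π(4.3750e-03 m)² = 6.013e-05 m²
R_3 = (2.61×10^-8)(100)/(6.013e-05) = 0.0434 Ω
R_total = R_1 + R_2 + R_3 = 0.294 Ω

0.294 Ω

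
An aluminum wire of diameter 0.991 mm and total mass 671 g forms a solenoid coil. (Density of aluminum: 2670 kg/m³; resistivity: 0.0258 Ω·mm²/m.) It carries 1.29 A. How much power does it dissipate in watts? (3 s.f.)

ρ = 0.0258 Ω·mm²/m = 2.58×10^-8 Ω·m
A = π(d/2)² = π(4.9550e-04 m)² = 7.7132e-07 m²
L = m/(density·A) = 0.671/(2670×7.7132e-07) = 325.8 m
R = ρL/A = (2.58×10^-8)(325.8)/(7.7132e-07) = 10.9 Ω
P = I²R = (1.29)² × 10.9 = 18.1 W

18.1 W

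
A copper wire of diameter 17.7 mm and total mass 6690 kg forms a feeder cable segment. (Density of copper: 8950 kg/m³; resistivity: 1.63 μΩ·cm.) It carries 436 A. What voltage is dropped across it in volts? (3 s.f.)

87.7 V

ρ = 1.63 μΩ·cm = 1.63×10^-8 Ω·m
A = π(d/2)² = π(8.8500e-03 m)² = 2.4606e-04 m²
L = m/(density·A) = 6690/(8950×2.4606e-04) = 3038 m
R = ρL/A = (1.63×10^-8)(3038)/(2.4606e-04) = 0.2012 Ω
V = IR = 436 × 0.2012 = 87.7 V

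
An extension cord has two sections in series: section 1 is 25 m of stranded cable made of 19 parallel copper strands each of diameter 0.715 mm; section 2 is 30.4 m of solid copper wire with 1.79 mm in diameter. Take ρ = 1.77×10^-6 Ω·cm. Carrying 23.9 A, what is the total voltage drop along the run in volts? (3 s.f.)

ρ = 1.77×10^-6 Ω·cm = 1.77×10^-8 Ω·m
Section 1: A_strand = π(3.5750e-04)² = 4.015e-07 m²; R₁ = ρL/(N·A_s) = (1.77×10^-8)(25)/(19×4.015e-07) = 0.058 Ω
Section 2: A = π(d/2)² = π(8.9500e-04 m)² = 2.516e-06 m²
R₂ = (1.77×10^-8)(30.4)/(2.516e-06) = 0.2138 Ω
R = R₁ + R₂ = 0.2718 Ω
V = IR = 23.9 × 0.2718 = 6.50 V

6.50 V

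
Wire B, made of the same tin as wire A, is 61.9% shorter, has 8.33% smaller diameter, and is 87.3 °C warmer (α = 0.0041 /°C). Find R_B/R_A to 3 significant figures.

R ∝ ρL/d² with ρ ∝ (1+αΔT), so R_B/R_A = (1 − 61.9/100) × (1 − 8.33/100)⁻² × (1 + 0.0041×87.3)
= 0.381 × 1.19 × 1.358 = 0.616

0.616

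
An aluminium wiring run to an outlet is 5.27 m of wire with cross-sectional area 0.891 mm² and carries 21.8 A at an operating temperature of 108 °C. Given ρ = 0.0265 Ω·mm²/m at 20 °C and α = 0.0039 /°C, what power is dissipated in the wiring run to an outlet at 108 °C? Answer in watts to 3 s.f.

ρ = 0.0265 Ω·mm²/m = 2.65×10^-8 Ω·m
A = 0.891 mm² = 8.910e-07 m²
R₍20₎ = ρL/A = (2.65×10^-8)(5.27)/(8.910e-07) = 0.1567 Ω
R₍108₎ = R₍20₎(1 + αΔT) = 0.1567 × (1 + 0.0039×88) = 0.2105 Ω
P = I²R = (21.8)² × 0.2105 = 100 W

100 W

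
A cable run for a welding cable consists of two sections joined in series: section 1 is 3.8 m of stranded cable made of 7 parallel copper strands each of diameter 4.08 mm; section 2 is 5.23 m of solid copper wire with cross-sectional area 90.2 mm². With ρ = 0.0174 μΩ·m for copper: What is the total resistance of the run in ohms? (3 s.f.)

0.00173 Ω

ρ = 0.0174 μΩ·m = 1.74×10^-8 Ω·m
Section 1: A_strand = π(2.0400e-03)² = 1.307e-05 m²; R₁ = ρL/(N·A_s) = (1.74×10^-8)(3.8)/(7×1.307e-05) = 7.225×10^-4 Ω
Section 2: A = 90.2 mm² = 9.020e-05 m²
R₂ = (1.74×10^-8)(5.23)/(9.020e-05) = 0.001009 Ω
R = R₁ + R₂ = 0.00173 Ω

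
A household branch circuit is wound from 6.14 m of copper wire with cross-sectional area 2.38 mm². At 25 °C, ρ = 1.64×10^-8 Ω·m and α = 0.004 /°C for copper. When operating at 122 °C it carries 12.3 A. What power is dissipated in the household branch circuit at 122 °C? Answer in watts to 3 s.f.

8.88 W

A = 2.38 mm² = 2.380e-06 m²
R₍25₎ = ρL/A = (1.64×10^-8)(6.14)/(2.380e-06) = 0.04231 Ω
R₍122₎ = R₍25₎(1 + αΔT) = 0.04231 × (1 + 0.004×97) = 0.05873 Ω
P = I²R = (12.3)² × 0.05873 = 8.88 W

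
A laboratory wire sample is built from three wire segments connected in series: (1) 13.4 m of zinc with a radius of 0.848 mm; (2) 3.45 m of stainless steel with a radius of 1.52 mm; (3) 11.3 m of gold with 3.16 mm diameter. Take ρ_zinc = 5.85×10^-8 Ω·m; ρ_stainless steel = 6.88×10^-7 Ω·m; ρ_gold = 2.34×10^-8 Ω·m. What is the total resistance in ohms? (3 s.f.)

Seg 1: A = πr² = π(8.4800e-04 m)² = 2.259e-06 m²
R_1 = (5.85×10^-8)(13.4)/(2.259e-06) = 0.347 Ω
Seg 2: A = πr² = π(1.5200e-03 m)² = 7.258e-06 m²
R_2 = (6.88×10^-7)(3.45)/(7.258e-06) = 0.327 Ω
Seg 3: A = π(d/2)² = π(1.5800e-03 m)² = 7.843e-06 m²
R_3 = (2.34×10^-8)(11.3)/(7.843e-06) = 0.03372 Ω
R_total = R_1 + R_2 + R_3 = 0.708 Ω

0.708 Ω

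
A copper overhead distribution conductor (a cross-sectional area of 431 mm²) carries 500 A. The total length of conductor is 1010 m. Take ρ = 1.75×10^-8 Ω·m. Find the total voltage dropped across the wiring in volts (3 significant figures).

20.5 V

A = 431 mm² = 4.310e-04 m²
R = ρL/A = (1.75×10^-8)(1010)/(4.310e-04) = 0.04101 Ω
V = IR = 500 × 0.04101 = 20.5 V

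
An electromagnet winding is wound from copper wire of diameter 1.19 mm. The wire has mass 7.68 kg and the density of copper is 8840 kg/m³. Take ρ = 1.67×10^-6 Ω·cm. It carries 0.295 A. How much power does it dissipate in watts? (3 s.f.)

1.02 W

ρ = 1.67×10^-6 Ω·cm = 1.67×10^-8 Ω·m
A = π(d/2)² = π(5.9500e-04 m)² = 1.1122e-06 m²
L = m/(density·A) = 7.68/(8840×1.1122e-06) = 781.1 m
R = ρL/A = (1.67×10^-8)(781.1)/(1.1122e-06) = 11.73 Ω
P = I²R = (0.295)² × 11.73 = 1.02 W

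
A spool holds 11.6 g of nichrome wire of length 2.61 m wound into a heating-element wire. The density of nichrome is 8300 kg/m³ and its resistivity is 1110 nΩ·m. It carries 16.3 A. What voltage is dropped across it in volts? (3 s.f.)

ρ = 1110 nΩ·m = 1.11×10^-6 Ω·m
A = m/(density·L) = 0.0116/(8300×2.61) = 5.3548e-07 m²
R = ρL/A = (1.11×10^-6)(2.61)/(5.3548e-07) = 5.41 Ω
V = IR = 16.3 × 5.41 = 88.2 V

88.2 V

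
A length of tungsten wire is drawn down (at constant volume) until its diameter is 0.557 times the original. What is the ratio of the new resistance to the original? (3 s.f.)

Volume constant ⇒ L' = L/r² with r = 0.557. R' = ρL'/A' = ρ(L/r²)/(πr²d₀²/4) = R/r⁴.
Factor = 10.4

10.4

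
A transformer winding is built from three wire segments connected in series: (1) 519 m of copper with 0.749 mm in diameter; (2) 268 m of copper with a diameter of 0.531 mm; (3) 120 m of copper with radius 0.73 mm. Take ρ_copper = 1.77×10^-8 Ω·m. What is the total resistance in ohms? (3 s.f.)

Seg 1: A = π(d/2)² = π(3.7450e-04 m)² = 4.406e-07 m²
R_1 = (1.77×10^-8)(519)/(4.406e-07) = 20.85 Ω
Seg 2: A = π(d/2)² = π(2.6550e-04 m)² = 2.215e-07 m²
R_2 = (1.77×10^-8)(268)/(2.215e-07) = 21.42 Ω
Seg 3: A = πr² = π(7.3000e-04 m)² = 1.674e-06 m²
R_3 = (1.77×10^-8)(120)/(1.674e-06) = 1.269 Ω
R_total = R_1 + R_2 + R_3 = 43.5 Ω

43.5 Ω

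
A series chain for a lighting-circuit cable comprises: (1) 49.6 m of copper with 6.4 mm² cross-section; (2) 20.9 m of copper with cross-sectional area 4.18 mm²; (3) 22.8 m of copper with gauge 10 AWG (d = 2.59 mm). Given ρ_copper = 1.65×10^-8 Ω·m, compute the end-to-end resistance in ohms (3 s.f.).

Seg 1: A = 6.4 mm² = 6.400e-06 m²
R_1 = (1.65×10^-8)(49.6)/(6.400e-06) = 0.1279 Ω
Seg 2: A = 4.18 mm² = 4.180e-06 m²
R_2 = (1.65×10^-8)(20.9)/(4.180e-06) = 0.0825 Ω
Seg 3: A = π(2.59/2 mm)² = π(1.2950e-03 m)² = 5.269e-06 m²
R_3 = (1.65×10^-8)(22.8)/(5.269e-06) = 0.07141 Ω
R_total = R_1 + R_2 + R_3 = 0.282 Ω

0.282 Ω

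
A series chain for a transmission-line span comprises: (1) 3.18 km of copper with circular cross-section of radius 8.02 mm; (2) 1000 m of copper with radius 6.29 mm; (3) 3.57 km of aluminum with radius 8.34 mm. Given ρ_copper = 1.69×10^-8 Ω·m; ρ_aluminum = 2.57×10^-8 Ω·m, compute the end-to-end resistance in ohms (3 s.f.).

0.822 Ω

Seg 1: A = πr² = π(8.0200e-03 m)² = 2.021e-04 m²
R_1 = (1.69×10^-8)(3180)/(2.021e-04) = 0.266 Ω
Seg 2: A = πr² = π(6.2900e-03 m)² = 1.243e-04 m²
R_2 = (1.69×10^-8)(1000)/(1.243e-04) = 0.136 Ω
Seg 3: A = πr² = π(8.3400e-03 m)² = 2.185e-04 m²
R_3 = (2.57×10^-8)(3570)/(2.185e-04) = 0.4199 Ω
R_total = R_1 + R_2 + R_3 = 0.822 Ω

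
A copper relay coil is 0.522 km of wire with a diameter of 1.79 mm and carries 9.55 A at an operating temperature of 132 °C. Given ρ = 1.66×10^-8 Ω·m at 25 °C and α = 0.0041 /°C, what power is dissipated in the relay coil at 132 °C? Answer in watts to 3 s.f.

A = π(d/2)² = π(8.9500e-04 m)² = 2.516e-06 m²
R₍25₎ = ρL/A = (1.66×10^-8)(522)/(2.516e-06) = 3.443 Ω
R₍132₎ = R₍25₎(1 + αΔT) = 3.443 × (1 + 0.0041×107) = 4.954 Ω
P = I²R = (9.55)² × 4.954 = 452 W

452 W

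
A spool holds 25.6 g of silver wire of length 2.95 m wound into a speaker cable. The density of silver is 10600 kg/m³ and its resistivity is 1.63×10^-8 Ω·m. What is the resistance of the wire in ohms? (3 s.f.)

A = m/(density·L) = 0.0256/(10600×2.95) = 8.1868e-07 m²
R = ρL/A = (1.63×10^-8)(2.95)/(8.1868e-07) = 0.0587 Ω

0.0587 Ω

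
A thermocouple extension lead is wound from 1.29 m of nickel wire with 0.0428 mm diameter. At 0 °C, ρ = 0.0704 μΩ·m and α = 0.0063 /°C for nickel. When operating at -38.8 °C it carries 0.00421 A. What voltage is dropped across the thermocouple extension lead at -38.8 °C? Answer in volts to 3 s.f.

0.201 V

ρ = 0.0704 μΩ·m = 7.04×10^-8 Ω·m
A = π(d/2)² = π(2.1400e-05 m)² = 1.439e-09 m²
R₍0₎ = ρL/A = (7.04×10^-8)(1.29)/(1.439e-09) = 63.12 Ω
R₍-38.8₎ = R₍0₎(1 + αΔT) = 63.12 × (1 + 0.0063×-38.8) = 47.69 Ω
V = IR = 0.00421 × 47.69 = 0.201 V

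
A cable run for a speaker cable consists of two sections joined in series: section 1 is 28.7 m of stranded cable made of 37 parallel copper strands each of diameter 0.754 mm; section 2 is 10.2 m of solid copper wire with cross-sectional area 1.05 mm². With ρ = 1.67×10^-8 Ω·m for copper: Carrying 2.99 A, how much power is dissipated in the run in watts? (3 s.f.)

Section 1: A_strand = π(3.7700e-04)² = 4.465e-07 m²; R₁ = ρL/(N·A_s) = (1.67×10^-8)(28.7)/(37×4.465e-07) = 0.02901 Ω
Section 2: A = 1.05 mm² = 1.050e-06 m²
R₂ = (1.67×10^-8)(10.2)/(1.050e-06) = 0.1622 Ω
R = R₁ + R₂ = 0.1912 Ω
P = I²R = (2.99)² × 0.1912 = 1.71 W

1.71 W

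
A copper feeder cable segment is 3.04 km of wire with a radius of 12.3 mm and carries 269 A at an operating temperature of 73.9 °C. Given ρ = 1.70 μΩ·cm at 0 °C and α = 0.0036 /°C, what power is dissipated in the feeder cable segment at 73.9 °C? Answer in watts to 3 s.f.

9960 W

ρ = 1.70 μΩ·cm = 1.70×10^-8 Ω·m
A = πr² = π(1.2300e-02 m)² = 4.753e-04 m²
R₍0₎ = ρL/A = (1.70×10^-8)(3040)/(4.753e-04) = 0.1087 Ω
R₍73.9₎ = R₍0₎(1 + αΔT) = 0.1087 × (1 + 0.0036×73.9) = 0.1377 Ω
P = I²R = (269)² × 0.1377 = 9960 W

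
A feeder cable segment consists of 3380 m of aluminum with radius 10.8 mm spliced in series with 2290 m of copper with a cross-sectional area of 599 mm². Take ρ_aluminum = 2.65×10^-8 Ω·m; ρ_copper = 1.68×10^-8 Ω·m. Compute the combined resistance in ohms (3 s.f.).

0.309 Ω

Segment 1: A = πr² = π(1.0800e-02 m)² = 3.664e-04 m²
R₁ = ρL/A = (2.65×10^-8)(3380)/(3.664e-04) = 0.2444 Ω
Segment 2: A = 599 mm² = 5.990e-04 m²
R₂ = (1.68×10^-8)(2290)/(5.990e-04) = 0.06423 Ω
R = R₁ + R₂ = 0.309 Ω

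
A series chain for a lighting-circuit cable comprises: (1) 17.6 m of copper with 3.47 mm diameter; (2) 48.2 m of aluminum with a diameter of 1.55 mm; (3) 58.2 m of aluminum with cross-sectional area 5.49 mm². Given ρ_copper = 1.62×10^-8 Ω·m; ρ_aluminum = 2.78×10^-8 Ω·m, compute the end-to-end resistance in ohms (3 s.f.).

1.03 Ω

Seg 1: A = π(d/2)² = π(1.7350e-03 m)² = 9.457e-06 m²
R_1 = (1.62×10^-8)(17.6)/(9.457e-06) = 0.03015 Ω
Seg 2: A = π(d/2)² = π(7.7500e-04 m)² = 1.887e-06 m²
R_2 = (2.78×10^-8)(48.2)/(1.887e-06) = 0.7101 Ω
Seg 3: A = 5.49 mm² = 5.490e-06 m²
R_3 = (2.78×10^-8)(58.2)/(5.490e-06) = 0.2947 Ω
R_total = R_1 + R_2 + R_3 = 1.03 Ω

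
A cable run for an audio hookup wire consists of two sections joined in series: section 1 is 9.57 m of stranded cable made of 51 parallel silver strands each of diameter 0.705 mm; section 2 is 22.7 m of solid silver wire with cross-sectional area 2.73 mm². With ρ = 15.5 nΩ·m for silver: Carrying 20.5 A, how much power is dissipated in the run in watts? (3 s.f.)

ρ = 15.5 nΩ·m = 1.55×10^-8 Ω·m
Section 1: A_strand = π(3.5250e-04)² = 3.904e-07 m²; R₁ = ρL/(N·A_s) = (1.55×10^-8)(9.57)/(51×3.904e-07) = 0.007451 Ω
Section 2: A = 2.73 mm² = 2.730e-06 m²
R₂ = (1.55×10^-8)(22.7)/(2.730e-06) = 0.1289 Ω
R = R₁ + R₂ = 0.1363 Ω
P = I²R = (20.5)² × 0.1363 = 57.3 W

57.3 W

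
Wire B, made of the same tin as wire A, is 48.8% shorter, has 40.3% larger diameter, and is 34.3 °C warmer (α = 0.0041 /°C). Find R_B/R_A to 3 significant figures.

0.297

R ∝ ρL/d² with ρ ∝ (1+αΔT), so R_B/R_A = (1 − 48.8/100) × (1 + 40.3/100)⁻² × (1 + 0.0041×34.3)
= 0.512 × 0.508 × 1.141 = 0.297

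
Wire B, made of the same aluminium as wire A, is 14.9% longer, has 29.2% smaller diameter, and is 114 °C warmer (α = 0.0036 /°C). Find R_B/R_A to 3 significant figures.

R ∝ ρL/d² with ρ ∝ (1+αΔT), so R_B/R_A = (1 + 14.9/100) × (1 − 29.2/100)⁻² × (1 + 0.0036×114)
= 1.149 × 1.995 × 1.41 = 3.23

3.23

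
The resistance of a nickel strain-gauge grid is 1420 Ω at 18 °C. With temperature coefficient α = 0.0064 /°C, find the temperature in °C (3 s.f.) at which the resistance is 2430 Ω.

129 °C

R = R₀(1 + α(T − T₀)) ⇒ T = T₀ + (R/R₀ − 1)/α
T = 18 + (2430/1420 − 1)/0.0064 = 18 + (0.7113)/0.0064 = 129 °C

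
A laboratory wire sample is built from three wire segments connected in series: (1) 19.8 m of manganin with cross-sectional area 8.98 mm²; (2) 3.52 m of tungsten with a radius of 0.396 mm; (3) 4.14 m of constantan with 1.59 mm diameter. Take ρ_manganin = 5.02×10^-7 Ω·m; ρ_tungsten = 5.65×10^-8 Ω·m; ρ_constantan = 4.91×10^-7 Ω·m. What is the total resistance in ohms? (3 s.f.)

2.53 Ω

Seg 1: A = 8.98 mm² = 8.980e-06 m²
R_1 = (5.02×10^-7)(19.8)/(8.980e-06) = 1.107 Ω
Seg 2: A = πr² = π(3.9600e-04 m)² = 4.927e-07 m²
R_2 = (5.65×10^-8)(3.52)/(4.927e-07) = 0.4037 Ω
Seg 3: A = π(d/2)² = π(7.9500e-04 m)² = 1.986e-06 m²
R_3 = (4.91×10^-7)(4.14)/(1.986e-06) = 1.024 Ω
R_total = R_1 + R_2 + R_3 = 2.53 Ω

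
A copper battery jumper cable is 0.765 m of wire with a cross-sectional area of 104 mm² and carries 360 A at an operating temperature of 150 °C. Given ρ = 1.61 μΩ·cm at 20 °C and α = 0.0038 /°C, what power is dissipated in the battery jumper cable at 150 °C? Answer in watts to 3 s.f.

22.9 W

ρ = 1.61 μΩ·cm = 1.61×10^-8 Ω·m
A = 104 mm² = 1.040e-04 m²
R₍20₎ = ρL/A = (1.61×10^-8)(0.765)/(1.040e-04) = 1.184×10^-4 Ω
R₍150₎ = R₍20₎(1 + αΔT) = 1.184×10^-4 × (1 + 0.0038×130) = 1.769×10^-4 Ω
P = I²R = (360)² × 1.769×10^-4 = 22.9 W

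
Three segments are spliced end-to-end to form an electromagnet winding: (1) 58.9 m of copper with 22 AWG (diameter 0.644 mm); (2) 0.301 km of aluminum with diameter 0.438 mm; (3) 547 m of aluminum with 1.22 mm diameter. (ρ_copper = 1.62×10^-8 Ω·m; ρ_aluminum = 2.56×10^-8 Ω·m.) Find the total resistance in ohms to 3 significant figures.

Seg 1: A = π(0.644/2 mm)² = π(3.2200e-04 m)² = 3.257e-07 m²
R_1 = (1.62×10^-8)(58.9)/(3.257e-07) = 2.929 Ω
Seg 2: A = π(d/2)² = π(2.1900e-04 m)² = 1.507e-07 m²
R_2 = (2.56×10^-8)(301)/(1.507e-07) = 51.14 Ω
Seg 3: A = π(d/2)² = π(6.1000e-04 m)² = 1.169e-06 m²
R_3 = (2.56×10^-8)(547)/(1.169e-06) = 11.98 Ω
R_total = R_1 + R_2 + R_3 = 66.0 Ω

66.0 Ω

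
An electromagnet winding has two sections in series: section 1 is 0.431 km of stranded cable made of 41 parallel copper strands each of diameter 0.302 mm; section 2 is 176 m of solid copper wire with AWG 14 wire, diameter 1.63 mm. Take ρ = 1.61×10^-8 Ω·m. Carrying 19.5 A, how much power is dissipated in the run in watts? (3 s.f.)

Section 1: A_strand = π(1.5100e-04)² = 7.163e-08 m²; R₁ = ρL/(N·A_s) = (1.61×10^-8)(431)/(41×7.163e-08) = 2.363 Ω
Section 2: A = π(1.63/2 mm)² = π(8.1500e-04 m)² = 2.087e-06 m²
R₂ = (1.61×10^-8)(176)/(2.087e-06) = 1.358 Ω
R = R₁ + R₂ = 3.721 Ω
P = I²R = (19.5)² × 3.721 = 1410 W

1410 W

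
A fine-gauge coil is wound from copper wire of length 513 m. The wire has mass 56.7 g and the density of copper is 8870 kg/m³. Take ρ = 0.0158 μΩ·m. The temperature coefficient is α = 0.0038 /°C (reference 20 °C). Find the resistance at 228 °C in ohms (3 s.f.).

1160 Ω

ρ = 0.0158 μΩ·m = 1.58×10^-8 Ω·m
A = m/(density·L) = 0.0567/(8870×513) = 1.2461e-08 m²
R = ρL/A = (1.58×10^-8)(513)/(1.2461e-08) = 650.5 Ω
R(228 °C) = 650.5 × (1 + 0.0038×208) = 1160 Ω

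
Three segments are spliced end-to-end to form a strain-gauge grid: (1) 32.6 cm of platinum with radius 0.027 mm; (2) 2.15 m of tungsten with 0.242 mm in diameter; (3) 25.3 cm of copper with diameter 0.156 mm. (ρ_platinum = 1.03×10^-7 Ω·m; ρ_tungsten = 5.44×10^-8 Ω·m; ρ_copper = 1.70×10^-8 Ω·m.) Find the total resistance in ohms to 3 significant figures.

Seg 1: A = πr² = π(2.7000e-05 m)² = 2.290e-09 m²
R_1 = (1.03×10^-7)(0.326)/(2.290e-09) = 14.66 Ω
Seg 2: A = π(d/2)² = π(1.2100e-04 m)² = 4.600e-08 m²
R_2 = (5.44×10^-8)(2.15)/(4.600e-08) = 2.543 Ω
Seg 3: A = π(d/2)² = π(7.8000e-05 m)² = 1.911e-08 m²
R_3 = (1.70×10^-8)(0.253)/(1.911e-08) = 0.225 Ω
R_total = R_1 + R_2 + R_3 = 17.4 Ω

17.4 Ω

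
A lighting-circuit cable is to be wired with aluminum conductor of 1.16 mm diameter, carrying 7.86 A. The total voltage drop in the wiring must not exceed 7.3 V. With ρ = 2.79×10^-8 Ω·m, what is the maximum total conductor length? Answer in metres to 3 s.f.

A = π(d/2)² = π(5.8000e-04 m)² = 1.057e-06 m²
L_max = V_max·A/(1·ρI) = (7.3)(1.057e-06)/(2.79×10^-8×7.86) = 35.2 m

35.2 m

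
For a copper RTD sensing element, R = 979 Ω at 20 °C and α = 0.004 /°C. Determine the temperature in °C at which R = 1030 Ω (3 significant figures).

33.0 °C

R = R₀(1 + α(T − T₀)) ⇒ T = T₀ + (R/R₀ − 1)/α
T = 20 + (1030/979 − 1)/0.004 = 20 + (0.05209)/0.004 = 33.0 °C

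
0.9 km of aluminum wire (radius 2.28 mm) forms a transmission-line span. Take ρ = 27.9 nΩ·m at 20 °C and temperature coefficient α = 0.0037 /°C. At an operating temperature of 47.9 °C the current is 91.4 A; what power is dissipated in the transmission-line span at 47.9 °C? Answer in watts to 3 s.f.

ρ = 27.9 nΩ·m = 2.79×10^-8 Ω·m
A = πr² = π(2.2800e-03 m)² = 1.633e-05 m²
R₍20₎ = ρL/A = (2.79×10^-8)(900)/(1.633e-05) = 1.538 Ω
R₍47.9₎ = R₍20₎(1 + αΔT) = 1.538 × (1 + 0.0037×27.9) = 1.696 Ω
P = I²R = (91.4)² × 1.696 = 14200 W

14200 W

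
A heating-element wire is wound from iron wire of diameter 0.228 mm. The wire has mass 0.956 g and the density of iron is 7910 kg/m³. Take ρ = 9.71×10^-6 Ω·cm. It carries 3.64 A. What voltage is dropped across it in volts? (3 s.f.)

25.6 V

ρ = 9.71×10^-6 Ω·cm = 9.71×10^-8 Ω·m
A = π(d/2)² = π(1.1400e-04 m)² = 4.0828e-08 m²
L = m/(density·A) = 9.560×10^-4/(7910×4.0828e-08) = 2.96 m
R = ρL/A = (9.71×10^-8)(2.96)/(4.0828e-08) = 7.04 Ω
V = IR = 3.64 × 7.04 = 25.6 V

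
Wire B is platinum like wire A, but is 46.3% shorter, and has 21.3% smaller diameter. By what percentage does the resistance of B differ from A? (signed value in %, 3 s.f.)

-13.3%

R ∝ L/d², so R_B/R_A = (1 − 46.3/100) × (1 − 21.3/100)⁻²
= 0.537 × 1.615 = 0.867
(R_B − R_A)/R_A = 0.867 − 1 = -13.3%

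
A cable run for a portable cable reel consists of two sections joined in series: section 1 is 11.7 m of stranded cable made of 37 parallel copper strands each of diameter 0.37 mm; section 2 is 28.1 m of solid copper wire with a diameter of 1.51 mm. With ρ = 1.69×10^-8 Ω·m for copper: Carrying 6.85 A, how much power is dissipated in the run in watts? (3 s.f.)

14.8 W

Section 1: A_strand = π(1.8500e-04)² = 1.075e-07 m²; R₁ = ρL/(N·A_s) = (1.69×10^-8)(11.7)/(37×1.075e-07) = 0.0497 Ω
Section 2: A = π(d/2)² = π(7.5500e-04 m)² = 1.791e-06 m²
R₂ = (1.69×10^-8)(28.1)/(1.791e-06) = 0.2652 Ω
R = R₁ + R₂ = 0.3149 Ω
P = I²R = (6.85)² × 0.3149 = 14.8 W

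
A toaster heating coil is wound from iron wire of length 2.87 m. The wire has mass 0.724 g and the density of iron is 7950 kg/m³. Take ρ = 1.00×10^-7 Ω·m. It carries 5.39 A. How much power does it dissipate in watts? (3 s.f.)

A = m/(density·L) = 7.240×10^-4/(7950×2.87) = 3.1731e-08 m²
R = ρL/A = (1.00×10^-7)(2.87)/(3.1731e-08) = 9.045 Ω
P = I²R = (5.39)² × 9.045 = 263 W

263 W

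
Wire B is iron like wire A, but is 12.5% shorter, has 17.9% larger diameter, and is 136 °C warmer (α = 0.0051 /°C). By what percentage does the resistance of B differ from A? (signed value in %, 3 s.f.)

6.61%

R ∝ ρL/d² with ρ ∝ (1+αΔT), so R_B/R_A = (1 − 12.5/100) × (1 + 17.9/100)⁻² × (1 + 0.0051×136)
= 0.875 × 0.7194 × 1.694 = 1.066
(R_B − R_A)/R_A = 1.066 − 1 = 6.61%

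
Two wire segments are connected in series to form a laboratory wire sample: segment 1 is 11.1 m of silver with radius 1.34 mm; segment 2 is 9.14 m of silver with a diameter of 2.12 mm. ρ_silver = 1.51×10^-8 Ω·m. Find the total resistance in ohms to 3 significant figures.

Segment 1: A = πr² = π(1.3400e-03 m)² = 5.641e-06 m²
R₁ = ρL/A = (1.51×10^-8)(11.1)/(5.641e-06) = 0.02971 Ω
Segment 2: A = π(d/2)² = π(1.0600e-03 m)² = 3.530e-06 m²
R₂ = (1.51×10^-8)(9.14)/(3.530e-06) = 0.0391 Ω
R = R₁ + R₂ = 0.0688 Ω

0.0688 Ω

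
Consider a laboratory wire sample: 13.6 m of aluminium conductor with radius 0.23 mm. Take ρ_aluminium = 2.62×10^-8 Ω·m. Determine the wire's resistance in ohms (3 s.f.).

A = πr² = π(2.3000e-04 m)² = 1.662e-07 m²
R = ρL/A = (2.62×10^-8)(13.6 m)/(1.662e-07 m²) = 2.14 Ω

2.14 Ω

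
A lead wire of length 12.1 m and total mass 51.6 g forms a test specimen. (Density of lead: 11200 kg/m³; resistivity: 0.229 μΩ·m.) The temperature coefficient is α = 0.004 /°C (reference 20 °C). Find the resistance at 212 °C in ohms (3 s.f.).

12.9 Ω

ρ = 0.229 μΩ·m = 2.29×10^-7 Ω·m
A = m/(density·L) = 0.0516/(11200×12.1) = 3.8076e-07 m²
R = ρL/A = (2.29×10^-7)(12.1)/(3.8076e-07) = 7.277 Ω
R(212 °C) = 7.277 × (1 + 0.004×192) = 12.9 Ω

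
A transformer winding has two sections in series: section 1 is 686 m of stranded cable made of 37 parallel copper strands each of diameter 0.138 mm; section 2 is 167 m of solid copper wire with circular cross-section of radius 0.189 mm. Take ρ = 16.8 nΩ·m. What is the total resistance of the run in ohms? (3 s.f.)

ρ = 16.8 nΩ·m = 1.68×10^-8 Ω·m
Section 1: A_strand = π(6.9000e-05)² = 1.496e-08 m²; R₁ = ρL/(N·A_s) = (1.68×10^-8)(686)/(37×1.496e-08) = 20.82 Ω
Section 2: A = πr² = π(1.8900e-04 m)² = 1.122e-07 m²
R₂ = (1.68×10^-8)(167)/(1.122e-07) = 25 Ω
R = R₁ + R₂ = 45.8 Ω

45.8 Ω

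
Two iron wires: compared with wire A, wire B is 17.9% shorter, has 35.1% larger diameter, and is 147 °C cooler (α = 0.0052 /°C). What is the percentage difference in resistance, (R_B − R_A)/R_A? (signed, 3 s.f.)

R ∝ ρL/d² with ρ ∝ (1+αΔT), so R_B/R_A = (1 − 17.9/100) × (1 + 35.1/100)⁻² × (1 − 0.0052×147)
= 0.821 × 0.5479 × 0.2356 = 0.106
(R_B − R_A)/R_A = 0.106 − 1 = -89.4%

-89.4%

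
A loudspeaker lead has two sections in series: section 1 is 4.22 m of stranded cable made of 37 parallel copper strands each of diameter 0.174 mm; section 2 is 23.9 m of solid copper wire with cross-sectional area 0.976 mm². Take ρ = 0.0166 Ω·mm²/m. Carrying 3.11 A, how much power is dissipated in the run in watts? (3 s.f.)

ρ = 0.0166 Ω·mm²/m = 1.66×10^-8 Ω·m
Section 1: A_strand = π(8.7000e-05)² = 2.378e-08 m²; R₁ = ρL/(N·A_s) = (1.66×10^-8)(4.22)/(37×2.378e-08) = 0.07962 Ω
Section 2: A = 0.976 mm² = 9.760e-07 m²
R₂ = (1.66×10^-8)(23.9)/(9.760e-07) = 0.4065 Ω
R = R₁ + R₂ = 0.4861 Ω
P = I²R = (3.11)² × 0.4861 = 4.70 W

4.70 W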